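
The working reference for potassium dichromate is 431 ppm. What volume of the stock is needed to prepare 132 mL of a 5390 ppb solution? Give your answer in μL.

5390 ppb = 5.39 ppm.
V₁ = C₂V₂/C₁ = 5.39 × 132 / 431 = 1.65 mL = 1650 μL.

1650 μL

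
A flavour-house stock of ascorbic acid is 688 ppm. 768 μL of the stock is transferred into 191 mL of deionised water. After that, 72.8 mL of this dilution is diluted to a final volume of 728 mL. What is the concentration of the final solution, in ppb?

Overall dilution factor = 249.7 × 10 = 2497.
688 ppm / 2497 = 0.276 ppm = 276 ppb.

276 ppb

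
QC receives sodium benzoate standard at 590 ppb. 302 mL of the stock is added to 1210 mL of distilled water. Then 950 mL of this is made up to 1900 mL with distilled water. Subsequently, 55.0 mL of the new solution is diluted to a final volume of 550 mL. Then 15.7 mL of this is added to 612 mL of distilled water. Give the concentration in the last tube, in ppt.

Overall dilution factor = 5.007 × 2 × 10 × 39.98 = 4003.
590 ppb / 4003 = 0.147 ppb = 147 ppt.

147 ppt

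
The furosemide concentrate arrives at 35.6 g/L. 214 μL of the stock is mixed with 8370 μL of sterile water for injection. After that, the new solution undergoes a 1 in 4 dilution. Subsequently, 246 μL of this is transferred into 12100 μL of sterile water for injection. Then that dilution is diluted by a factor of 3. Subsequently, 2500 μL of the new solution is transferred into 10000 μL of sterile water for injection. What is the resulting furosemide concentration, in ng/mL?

Overall dilution factor = 40.11 × 4 × 50.19 × 3 × 5 = 1.21 × 10⁵.
35.6 g/L / 1.21 × 10⁵ = 2.95 × 10⁻⁴ g/L = 295 ng/mL.

295 ng/mL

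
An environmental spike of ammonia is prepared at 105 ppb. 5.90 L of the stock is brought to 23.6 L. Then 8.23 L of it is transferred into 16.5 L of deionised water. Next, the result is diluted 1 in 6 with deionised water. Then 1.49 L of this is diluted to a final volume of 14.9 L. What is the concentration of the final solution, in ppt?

Overall dilution factor = 4 × 3.005 × 6 × 10 = 721.
105 ppb / 721 = 0.146 ppb = 146 ppt.

146 ppt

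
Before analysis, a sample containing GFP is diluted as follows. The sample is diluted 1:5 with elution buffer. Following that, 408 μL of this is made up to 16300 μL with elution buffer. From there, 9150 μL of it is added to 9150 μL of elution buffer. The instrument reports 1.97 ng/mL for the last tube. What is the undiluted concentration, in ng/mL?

Overall dilution factor = 5 × 39.95 × 2 = 400.
Original = 1.97 ng/mL × 400 = 787 ng/mL.

787 ng/mL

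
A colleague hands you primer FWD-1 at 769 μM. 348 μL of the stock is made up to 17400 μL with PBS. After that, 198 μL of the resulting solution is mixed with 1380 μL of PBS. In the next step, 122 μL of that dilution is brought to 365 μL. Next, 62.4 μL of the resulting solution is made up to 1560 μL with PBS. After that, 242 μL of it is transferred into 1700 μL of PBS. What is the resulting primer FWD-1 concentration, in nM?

3.22 nM

Overall dilution factor = 50 × 7.970 × 2.992 × 25 × 8.025 = 2.39 × 10⁵.
769 μM / 2.39 × 10⁵ = 3.22 × 10⁻³ μM = 3.22 nM.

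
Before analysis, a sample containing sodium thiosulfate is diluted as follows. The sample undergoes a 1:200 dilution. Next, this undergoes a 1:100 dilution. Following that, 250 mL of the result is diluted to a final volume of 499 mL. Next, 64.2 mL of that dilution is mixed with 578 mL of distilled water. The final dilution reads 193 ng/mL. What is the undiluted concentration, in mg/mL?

Overall dilution factor = 200 × 100 × 1.996 × 10.00 = 3.99 × 10⁵.
Original = 193 ng/mL × 3.99 × 10⁵ = 7.71 × 10⁷ ng/mL = 77.1 mg/mL.

77.1 mg/mL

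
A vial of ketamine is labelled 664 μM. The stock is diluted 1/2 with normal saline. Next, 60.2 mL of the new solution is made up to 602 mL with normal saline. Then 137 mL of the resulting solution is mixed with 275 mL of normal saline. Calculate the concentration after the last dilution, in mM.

Overall dilution factor = 2 × 10 × 3.007 = 60.1.
664 μM / 60.1 = 11.0 μM = 0.0110 mM.

0.0110 mM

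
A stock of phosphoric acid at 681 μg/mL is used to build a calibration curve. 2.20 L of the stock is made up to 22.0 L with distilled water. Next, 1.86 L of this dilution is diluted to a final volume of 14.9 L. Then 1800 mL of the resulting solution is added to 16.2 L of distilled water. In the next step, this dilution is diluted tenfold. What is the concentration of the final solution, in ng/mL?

85.0 ng/mL

Overall dilution factor = 10 × 8.011 × 10 × 10 = 8011.
681 μg/mL / 8011 = 0.0850 μg/mL = 85.0 ng/mL.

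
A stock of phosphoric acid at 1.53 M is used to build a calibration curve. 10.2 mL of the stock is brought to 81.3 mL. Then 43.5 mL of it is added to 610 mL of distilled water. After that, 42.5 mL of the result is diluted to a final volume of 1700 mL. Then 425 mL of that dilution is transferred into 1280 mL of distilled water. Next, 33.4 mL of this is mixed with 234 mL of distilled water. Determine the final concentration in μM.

Overall dilution factor = 7.971 × 15.02 × 40 × 4.012 × 8.006 = 1.54 × 10⁵.
1.53 M / 1.54 × 10⁵ = 9.95 × 10⁻⁶ M = 9.95 μM.

9.95 μM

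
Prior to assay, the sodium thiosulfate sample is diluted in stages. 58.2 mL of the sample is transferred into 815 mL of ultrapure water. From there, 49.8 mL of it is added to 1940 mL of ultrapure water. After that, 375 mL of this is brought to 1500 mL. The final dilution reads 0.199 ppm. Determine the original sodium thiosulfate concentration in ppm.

Overall dilution factor = 15.00 × 39.96 × 4 = 2398.
Original = 0.199 ppm × 2398 = 477 ppm.

477 ppm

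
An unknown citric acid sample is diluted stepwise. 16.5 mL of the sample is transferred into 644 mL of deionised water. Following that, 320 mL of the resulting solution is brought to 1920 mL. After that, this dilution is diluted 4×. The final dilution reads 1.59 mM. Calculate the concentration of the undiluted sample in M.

Overall dilution factor = 40.03 × 6 × 4 = 961.
Original = 1.59 mM × 961 = 1528 mM = 1.53 M.

1.53 M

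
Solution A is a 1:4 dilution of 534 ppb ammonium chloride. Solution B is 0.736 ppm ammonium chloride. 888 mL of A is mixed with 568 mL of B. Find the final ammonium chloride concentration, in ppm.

C_A = 534 ppb / 4 = 134 ppb.
C_B = 0.736 ppm = 736 ppb.
C_mix = (C_A·V_A + C_B·V_B)/(V_A + V_B) = (134×888 + 736×568) / 1456 = 369 ppb = 0.369 ppm.

0.369 ppm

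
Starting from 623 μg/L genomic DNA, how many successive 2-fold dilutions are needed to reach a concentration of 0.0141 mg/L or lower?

Need 2ⁿ ≥ 44.2, so n ≥ log(44.2)/log(2) = 5.47.
Minimum whole steps: n = 6.

6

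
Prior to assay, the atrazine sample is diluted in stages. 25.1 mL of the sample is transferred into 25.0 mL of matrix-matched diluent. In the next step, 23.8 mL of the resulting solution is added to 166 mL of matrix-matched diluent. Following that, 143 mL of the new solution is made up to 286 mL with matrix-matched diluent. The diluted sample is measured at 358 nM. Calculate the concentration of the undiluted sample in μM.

Overall dilution factor = 1.996 × 7.975 × 2 = 31.8.
Original = 358 nM × 31.8 = 1.14 × 10⁴ nM = 11.4 μM.

11.4 μM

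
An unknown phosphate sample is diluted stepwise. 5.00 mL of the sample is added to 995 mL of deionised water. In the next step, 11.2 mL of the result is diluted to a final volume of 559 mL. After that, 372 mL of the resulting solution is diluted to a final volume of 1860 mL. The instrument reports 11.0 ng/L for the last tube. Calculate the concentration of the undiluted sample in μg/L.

549 μg/L

Overall dilution factor = 200 × 49.91 × 5 = 4.99 × 10⁴.
Original = 11.0 ng/L × 4.99 × 10⁴ = 5.49 × 10⁵ ng/L = 549 μg/L.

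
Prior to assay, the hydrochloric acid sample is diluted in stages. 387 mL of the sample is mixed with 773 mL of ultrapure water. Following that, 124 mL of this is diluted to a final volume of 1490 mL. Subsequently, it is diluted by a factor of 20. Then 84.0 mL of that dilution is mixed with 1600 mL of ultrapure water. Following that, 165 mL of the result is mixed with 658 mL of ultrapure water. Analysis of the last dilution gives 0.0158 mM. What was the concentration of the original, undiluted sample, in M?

Overall dilution factor = 2.997 × 12.02 × 20 × 20.05 × 4.988 = 7.20 × 10⁴.
Original = 0.0158 mM × 7.20 × 10⁴ = 1138 mM = 1.14 M.

1.14 M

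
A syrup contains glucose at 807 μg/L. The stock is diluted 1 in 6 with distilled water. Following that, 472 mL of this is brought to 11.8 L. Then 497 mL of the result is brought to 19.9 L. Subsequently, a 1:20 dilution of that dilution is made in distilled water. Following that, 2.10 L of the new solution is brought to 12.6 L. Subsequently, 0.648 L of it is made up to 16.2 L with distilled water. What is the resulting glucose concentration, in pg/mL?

0.0448 pg/mL

Overall dilution factor = 6 × 25 × 40.04 × 20 × 6 × 25 = 1.80 × 10⁷.
807 μg/L / 1.80 × 10⁷ = 4.48 × 10⁻⁵ μg/L = 0.0448 pg/mL.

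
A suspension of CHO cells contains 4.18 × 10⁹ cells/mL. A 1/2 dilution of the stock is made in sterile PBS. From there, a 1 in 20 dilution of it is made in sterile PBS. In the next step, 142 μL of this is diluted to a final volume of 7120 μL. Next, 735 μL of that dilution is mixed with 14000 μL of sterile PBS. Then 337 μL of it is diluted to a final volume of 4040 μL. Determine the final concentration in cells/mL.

Overall dilution factor = 2 × 20 × 50.14 × 20.05 × 11.99 = 4.82 × 10⁵.
4.18 × 10⁹ cells/mL / 4.82 × 10⁵ = 8670 cells/mL.

8670 cells/mL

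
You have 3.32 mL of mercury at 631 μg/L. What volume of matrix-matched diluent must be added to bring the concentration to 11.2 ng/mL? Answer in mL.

11.2 ng/mL = 11.2 μg/L.
V₂ = C₁V₁/C₂ = 631 × 3.32 / 11.2 = 187 mL.
Diluent to add = V₂ − V₁ = 187 − 3.32 = 184 mL.

184 mL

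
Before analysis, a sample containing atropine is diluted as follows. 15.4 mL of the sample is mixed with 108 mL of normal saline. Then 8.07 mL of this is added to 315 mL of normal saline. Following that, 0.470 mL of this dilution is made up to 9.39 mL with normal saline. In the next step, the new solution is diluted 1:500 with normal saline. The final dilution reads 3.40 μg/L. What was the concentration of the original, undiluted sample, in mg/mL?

10.9 mg/mL

Overall dilution factor = 8.013 × 40.03 × 19.98 × 500 = 3.20 × 10⁶.
Original = 3.40 μg/L × 3.20 × 10⁶ = 1.09 × 10⁷ μg/L = 10.9 mg/mL.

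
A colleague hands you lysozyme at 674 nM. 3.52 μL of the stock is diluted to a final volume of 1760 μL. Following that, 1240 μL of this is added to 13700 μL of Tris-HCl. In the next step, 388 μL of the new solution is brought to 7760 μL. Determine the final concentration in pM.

Overall dilution factor = 500 × 12.05 × 20 = 1.20 × 10⁵.
674 nM / 1.20 × 10⁵ = 5.59 × 10⁻³ nM = 5.59 pM.

5.59 pM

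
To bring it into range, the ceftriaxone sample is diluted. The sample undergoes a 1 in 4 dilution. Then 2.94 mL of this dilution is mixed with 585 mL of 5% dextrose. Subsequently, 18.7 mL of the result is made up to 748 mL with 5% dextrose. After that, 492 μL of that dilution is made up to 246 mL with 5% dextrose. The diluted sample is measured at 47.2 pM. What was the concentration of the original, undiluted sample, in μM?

755 μM

Overall dilution factor = 4 × 200.0 × 40 × 500 = 1.60 × 10⁷.
Original = 47.2 pM × 1.60 × 10⁷ = 7.55 × 10⁸ pM = 755 μM.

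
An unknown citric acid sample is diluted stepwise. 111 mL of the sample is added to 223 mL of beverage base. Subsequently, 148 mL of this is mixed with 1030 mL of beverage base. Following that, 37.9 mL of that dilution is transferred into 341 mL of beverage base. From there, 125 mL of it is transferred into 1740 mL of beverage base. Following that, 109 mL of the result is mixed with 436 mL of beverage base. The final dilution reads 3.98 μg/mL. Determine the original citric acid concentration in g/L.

71.1 g/L

Overall dilution factor = 3.009 × 7.959 × 9.997 × 14.92 × 5 = 1.79 × 10⁴.
Original = 3.98 μg/mL × 1.79 × 10⁴ = 7.11 × 10⁴ μg/mL = 71.1 g/L.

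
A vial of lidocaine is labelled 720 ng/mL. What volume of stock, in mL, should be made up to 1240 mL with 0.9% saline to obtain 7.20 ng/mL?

V₁ = C₂V₂/C₁ = 7.20 × 1240 / 720 = 12.4 mL.

12.4 mL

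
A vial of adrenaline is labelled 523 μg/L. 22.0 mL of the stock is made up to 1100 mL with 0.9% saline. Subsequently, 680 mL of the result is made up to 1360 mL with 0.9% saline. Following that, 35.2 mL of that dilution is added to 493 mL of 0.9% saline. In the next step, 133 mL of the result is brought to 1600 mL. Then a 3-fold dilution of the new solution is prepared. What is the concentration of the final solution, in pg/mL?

9.66 pg/mL

Overall dilution factor = 50 × 2 × 15.01 × 12.03 × 3 = 5.42 × 10⁴.
523 μg/L / 5.42 × 10⁴ = 9.66 × 10⁻³ μg/L = 9.66 pg/mL.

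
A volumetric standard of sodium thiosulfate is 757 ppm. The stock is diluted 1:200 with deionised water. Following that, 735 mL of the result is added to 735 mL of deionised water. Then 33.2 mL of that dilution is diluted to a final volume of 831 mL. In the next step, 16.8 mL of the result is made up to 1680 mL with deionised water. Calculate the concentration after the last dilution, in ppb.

Overall dilution factor = 200 × 2 × 25.03 × 100 = 1.00 × 10⁶.
757 ppm / 1.00 × 10⁶ = 7.56 × 10⁻⁴ ppm = 0.756 ppb.

0.756 ppb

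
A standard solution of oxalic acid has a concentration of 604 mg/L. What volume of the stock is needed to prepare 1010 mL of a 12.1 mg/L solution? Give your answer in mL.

V₁ = C₂V₂/C₁ = 12.1 × 1010 / 604 = 20.2 mL.

20.2 mL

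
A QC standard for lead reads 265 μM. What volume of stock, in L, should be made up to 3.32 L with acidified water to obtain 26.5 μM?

0.332 L

V₁ = C₂V₂/C₁ = 26.5 × 3.32 / 265 = 0.332 L.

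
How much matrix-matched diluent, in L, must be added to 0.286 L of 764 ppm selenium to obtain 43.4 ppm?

4.75 L

V₂ = C₁V₁/C₂ = 764 × 0.286 / 43.4 = 5.03 L.
Diluent to add = V₂ − V₁ = 5.03 − 0.286 = 4.75 L.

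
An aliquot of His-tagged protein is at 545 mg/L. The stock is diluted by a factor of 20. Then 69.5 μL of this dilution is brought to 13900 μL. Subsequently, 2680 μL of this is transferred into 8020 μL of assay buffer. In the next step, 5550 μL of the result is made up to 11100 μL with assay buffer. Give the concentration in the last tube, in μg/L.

Overall dilution factor = 20 × 200 × 3.993 × 2 = 3.19 × 10⁴.
545 mg/L / 3.19 × 10⁴ = 0.0171 mg/L = 17.1 μg/L.

17.1 μg/L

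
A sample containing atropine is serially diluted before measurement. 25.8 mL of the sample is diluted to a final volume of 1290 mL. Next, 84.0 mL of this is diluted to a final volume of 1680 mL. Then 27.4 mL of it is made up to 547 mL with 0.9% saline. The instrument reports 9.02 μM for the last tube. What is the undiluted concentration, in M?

0.180 M

Overall dilution factor = 50 × 20 × 19.96 = 2.00 × 10⁴.
Original = 9.02 μM × 2.00 × 10⁴ = 1.80 × 10⁵ μM = 0.180 M.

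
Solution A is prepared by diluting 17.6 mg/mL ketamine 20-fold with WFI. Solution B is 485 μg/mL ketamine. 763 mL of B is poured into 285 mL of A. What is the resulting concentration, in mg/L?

C_A = 17.6 mg/mL / 20 = 0.880 mg/mL.
C_B = 485 μg/mL = 0.485 mg/mL.
C_mix = (C_A·V_A + C_B·V_B)/(V_A + V_B) = (0.880×285 + 0.485×763) / 1048 = 0.592 mg/mL = 592 mg/L.

592 mg/L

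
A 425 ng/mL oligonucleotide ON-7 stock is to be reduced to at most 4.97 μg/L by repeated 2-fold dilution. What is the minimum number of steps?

7

Need 2ⁿ ≥ 85.5, so n ≥ log(85.5)/log(2) = 6.42.
Minimum whole steps: n = 7.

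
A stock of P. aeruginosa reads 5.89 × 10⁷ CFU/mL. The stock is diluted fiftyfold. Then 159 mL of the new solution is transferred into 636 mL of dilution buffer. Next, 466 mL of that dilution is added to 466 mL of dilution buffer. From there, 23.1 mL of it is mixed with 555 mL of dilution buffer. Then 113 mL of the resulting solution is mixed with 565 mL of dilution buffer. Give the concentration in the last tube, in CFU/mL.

785 CFU/mL

Overall dilution factor = 50 × 5 × 2 × 25.03 × 6 = 7.51 × 10⁴.
5.89 × 10⁷ CFU/mL / 7.51 × 10⁴ = 785 CFU/mL.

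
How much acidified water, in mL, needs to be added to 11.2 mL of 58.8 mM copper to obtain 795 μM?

795 μM = 0.795 mM.
V₂ = C₁V₁/C₂ = 58.8 × 11.2 / 0.795 = 828 mL.
Diluent to add = V₂ − V₁ = 828 − 11.2 = 817 mL.

817 mL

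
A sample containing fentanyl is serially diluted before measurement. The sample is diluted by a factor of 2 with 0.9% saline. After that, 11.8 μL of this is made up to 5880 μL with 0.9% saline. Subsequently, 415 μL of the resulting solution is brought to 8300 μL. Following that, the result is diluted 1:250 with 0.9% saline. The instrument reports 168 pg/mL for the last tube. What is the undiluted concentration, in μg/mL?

837 μg/mL

Overall dilution factor = 2 × 498.3 × 20 × 250 = 4.98 × 10⁶.
Original = 168 pg/mL × 4.98 × 10⁶ = 8.37 × 10⁸ pg/mL = 837 μg/mL.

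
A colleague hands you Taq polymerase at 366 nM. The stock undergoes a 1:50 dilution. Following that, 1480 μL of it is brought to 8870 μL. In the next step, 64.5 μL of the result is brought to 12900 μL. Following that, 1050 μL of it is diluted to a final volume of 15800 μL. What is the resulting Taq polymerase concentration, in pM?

Overall dilution factor = 50 × 5.993 × 200 × 15.05 = 9.02 × 10⁵.
366 nM / 9.02 × 10⁵ = 4.06 × 10⁻⁴ nM = 0.406 pM.

0.406 pM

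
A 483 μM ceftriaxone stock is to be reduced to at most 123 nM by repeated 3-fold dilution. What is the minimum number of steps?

Need 3ⁿ ≥ 3927, so n ≥ log(3927)/log(3) = 7.53.
Minimum whole steps: n = 8.

8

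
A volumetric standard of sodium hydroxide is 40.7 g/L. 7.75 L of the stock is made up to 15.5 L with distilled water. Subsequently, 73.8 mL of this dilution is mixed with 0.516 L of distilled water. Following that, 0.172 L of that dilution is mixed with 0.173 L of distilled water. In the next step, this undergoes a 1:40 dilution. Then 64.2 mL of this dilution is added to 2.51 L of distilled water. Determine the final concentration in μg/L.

Overall dilution factor = 2 × 7.992 × 2.006 × 40 × 40.10 = 5.14 × 10⁴.
40.7 g/L / 5.14 × 10⁴ = 7.92 × 10⁻⁴ g/L = 792 μg/L.

792 μg/L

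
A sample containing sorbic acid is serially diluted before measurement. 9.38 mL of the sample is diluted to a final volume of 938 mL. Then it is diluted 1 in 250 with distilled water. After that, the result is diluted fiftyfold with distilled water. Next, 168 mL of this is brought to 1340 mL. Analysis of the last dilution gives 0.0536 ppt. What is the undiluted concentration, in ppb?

Overall dilution factor = 100 × 250 × 50 × 7.976 = 9.97 × 10⁶.
Original = 0.0536 ppt × 9.97 × 10⁶ = 5.34 × 10⁵ ppt = 534 ppb.

534 ppb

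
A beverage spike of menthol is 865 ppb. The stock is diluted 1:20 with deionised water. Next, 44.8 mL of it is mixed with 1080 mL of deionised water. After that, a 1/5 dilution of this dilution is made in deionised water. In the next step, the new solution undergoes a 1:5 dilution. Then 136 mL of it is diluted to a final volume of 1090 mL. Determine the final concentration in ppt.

Overall dilution factor = 20 × 25.11 × 5 × 5 × 8.015 = 1.01 × 10⁵.
865 ppb / 1.01 × 10⁵ = 8.60 × 10⁻³ ppb = 8.60 ppt.

8.60 ppt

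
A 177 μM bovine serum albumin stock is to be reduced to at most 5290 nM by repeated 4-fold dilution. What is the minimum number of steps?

Need 4ⁿ ≥ 33.5, so n ≥ log(33.5)/log(4) = 2.53.
Minimum whole steps: n = 3.

3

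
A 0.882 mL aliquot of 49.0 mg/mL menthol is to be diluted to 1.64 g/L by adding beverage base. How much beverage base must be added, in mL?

1.64 g/L = 1.64 mg/mL.
V₂ = C₁V₁/C₂ = 49.0 × 0.882 / 1.64 = 26.4 mL.
Diluent to add = V₂ − V₁ = 26.4 − 0.882 = 25.5 mL.

25.5 mL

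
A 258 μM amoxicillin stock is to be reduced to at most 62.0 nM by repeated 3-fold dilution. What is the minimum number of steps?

8

Need 3ⁿ ≥ 4161, so n ≥ log(4161)/log(3) = 7.59.
Minimum whole steps: n = 8.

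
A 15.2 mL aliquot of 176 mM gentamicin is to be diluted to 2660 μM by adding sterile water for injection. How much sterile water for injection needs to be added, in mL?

2660 μM = 2.66 mM.
V₂ = C₁V₁/C₂ = 176 × 15.2 / 2.66 = 1006 mL.
Diluent to add = V₂ − V₁ = 1006 − 15.2 = 991 mL.

991 mL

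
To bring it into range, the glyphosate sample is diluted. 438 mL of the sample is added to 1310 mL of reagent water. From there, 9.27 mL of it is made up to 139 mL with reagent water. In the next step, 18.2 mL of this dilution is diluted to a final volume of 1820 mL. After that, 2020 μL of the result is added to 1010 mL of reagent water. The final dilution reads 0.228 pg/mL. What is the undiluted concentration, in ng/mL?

684 ng/mL

Overall dilution factor = 3.991 × 14.99 × 100 × 501 = 3.00 × 10⁶.
Original = 0.228 pg/mL × 3.00 × 10⁶ = 6.84 × 10⁵ pg/mL = 684 ng/mL.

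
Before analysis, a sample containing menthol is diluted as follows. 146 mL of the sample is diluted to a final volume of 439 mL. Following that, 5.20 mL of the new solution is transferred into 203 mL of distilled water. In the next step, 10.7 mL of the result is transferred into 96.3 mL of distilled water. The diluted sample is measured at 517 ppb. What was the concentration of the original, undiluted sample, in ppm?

Overall dilution factor = 3.007 × 40.04 × 10 = 1204.
Original = 517 ppb × 1204 = 6.22 × 10⁵ ppb = 622 ppm.

622 ppm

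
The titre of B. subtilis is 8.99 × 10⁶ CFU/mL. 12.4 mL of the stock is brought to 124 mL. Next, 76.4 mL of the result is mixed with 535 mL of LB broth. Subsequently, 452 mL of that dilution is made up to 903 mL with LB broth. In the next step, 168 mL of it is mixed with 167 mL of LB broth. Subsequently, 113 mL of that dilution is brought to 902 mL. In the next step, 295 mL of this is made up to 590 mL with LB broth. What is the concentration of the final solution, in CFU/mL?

Overall dilution factor = 10 × 8.003 × 1.998 × 1.994 × 7.982 × 2 = 5089.
8.99 × 10⁶ CFU/mL / 5089 = 1770 CFU/mL.

1770 CFU/mL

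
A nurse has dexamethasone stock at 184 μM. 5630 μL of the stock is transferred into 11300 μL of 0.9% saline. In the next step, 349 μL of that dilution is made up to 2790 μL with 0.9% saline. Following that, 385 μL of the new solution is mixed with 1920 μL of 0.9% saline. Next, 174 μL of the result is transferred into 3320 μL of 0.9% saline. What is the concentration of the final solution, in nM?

63.7 nM

Overall dilution factor = 3.007 × 7.994 × 5.987 × 20.08 = 2890.
184 μM / 2890 = 0.0637 μM = 63.7 nM.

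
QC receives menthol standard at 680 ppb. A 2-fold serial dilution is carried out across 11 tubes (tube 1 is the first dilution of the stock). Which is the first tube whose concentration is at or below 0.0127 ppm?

Tube n has concentration 680 ppb / 2ⁿ.
Need 2ⁿ ≥ 680 ppb / 0.0127 ppm = 53.5, so n ≥ 5.74.
First such tube: n = 6.

tube 6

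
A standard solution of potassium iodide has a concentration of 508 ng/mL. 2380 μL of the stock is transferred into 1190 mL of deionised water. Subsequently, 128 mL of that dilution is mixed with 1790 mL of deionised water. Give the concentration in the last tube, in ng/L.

67.7 ng/L

Overall dilution factor = 501 × 14.98 = 7507.
508 ng/mL / 7507 = 0.0677 ng/mL = 67.7 ng/L.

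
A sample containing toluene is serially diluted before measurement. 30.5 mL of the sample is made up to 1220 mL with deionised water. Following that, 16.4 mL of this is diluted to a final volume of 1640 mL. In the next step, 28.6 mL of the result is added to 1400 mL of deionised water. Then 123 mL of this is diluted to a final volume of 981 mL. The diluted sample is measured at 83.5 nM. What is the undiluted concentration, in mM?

133 mM

Overall dilution factor = 40 × 100 × 49.95 × 7.976 = 1.59 × 10⁶.
Original = 83.5 nM × 1.59 × 10⁶ = 1.33 × 10⁸ nM = 133 mM.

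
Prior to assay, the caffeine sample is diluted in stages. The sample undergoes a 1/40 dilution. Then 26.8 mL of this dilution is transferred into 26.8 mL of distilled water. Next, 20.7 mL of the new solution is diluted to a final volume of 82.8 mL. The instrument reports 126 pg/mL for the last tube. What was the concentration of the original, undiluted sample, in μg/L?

40.3 μg/L

Overall dilution factor = 40 × 2 × 4 = 320.
Original = 126 pg/mL × 320 = 4.03 × 10⁴ pg/mL = 40.3 μg/L.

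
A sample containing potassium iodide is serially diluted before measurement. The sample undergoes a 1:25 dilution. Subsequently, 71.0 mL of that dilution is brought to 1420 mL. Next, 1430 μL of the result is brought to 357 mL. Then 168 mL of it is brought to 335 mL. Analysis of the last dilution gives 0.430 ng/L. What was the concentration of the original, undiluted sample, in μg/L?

107 μg/L

Overall dilution factor = 25 × 20 × 249.7 × 1.994 = 2.49 × 10⁵.
Original = 0.430 ng/L × 2.49 × 10⁵ = 1.07 × 10⁵ ng/L = 107 μg/L.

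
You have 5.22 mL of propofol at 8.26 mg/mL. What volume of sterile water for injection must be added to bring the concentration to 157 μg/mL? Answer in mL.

269 mL

157 μg/mL = 0.157 mg/mL.
V₂ = C₁V₁/C₂ = 8.26 × 5.22 / 0.157 = 275 mL.
Diluent to add = V₂ − V₁ = 275 − 5.22 = 269 mL.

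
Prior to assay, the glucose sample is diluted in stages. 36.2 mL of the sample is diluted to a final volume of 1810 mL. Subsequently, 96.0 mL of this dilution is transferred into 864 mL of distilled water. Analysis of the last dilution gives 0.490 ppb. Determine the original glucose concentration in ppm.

Overall dilution factor = 50 × 10 = 500.
Original = 0.490 ppb × 500 = 245 ppb = 0.245 ppm.

0.245 ppm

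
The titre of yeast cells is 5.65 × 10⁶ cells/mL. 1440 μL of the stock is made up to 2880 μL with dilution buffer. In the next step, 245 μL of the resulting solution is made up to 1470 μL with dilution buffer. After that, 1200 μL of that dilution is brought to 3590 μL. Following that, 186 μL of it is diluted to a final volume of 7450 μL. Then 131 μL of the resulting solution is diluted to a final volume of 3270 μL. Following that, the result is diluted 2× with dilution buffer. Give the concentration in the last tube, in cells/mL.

78.7 cells/mL

Overall dilution factor = 2 × 6 × 2.992 × 40.05 × 24.96 × 2 = 7.18 × 10⁴.
5.65 × 10⁶ cells/mL / 7.18 × 10⁴ = 78.7 cells/mL.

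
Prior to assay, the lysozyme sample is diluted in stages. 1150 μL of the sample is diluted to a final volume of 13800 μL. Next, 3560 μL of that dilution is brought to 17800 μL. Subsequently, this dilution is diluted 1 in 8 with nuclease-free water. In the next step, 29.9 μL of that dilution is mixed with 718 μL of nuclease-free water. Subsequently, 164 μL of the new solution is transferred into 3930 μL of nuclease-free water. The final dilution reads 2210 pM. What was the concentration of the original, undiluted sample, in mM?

Overall dilution factor = 12 × 5 × 8 × 25.01 × 24.96 = 3.00 × 10⁵.
Original = 2210 pM × 3.00 × 10⁵ = 6.62 × 10⁸ pM = 0.662 mM.

0.662 mM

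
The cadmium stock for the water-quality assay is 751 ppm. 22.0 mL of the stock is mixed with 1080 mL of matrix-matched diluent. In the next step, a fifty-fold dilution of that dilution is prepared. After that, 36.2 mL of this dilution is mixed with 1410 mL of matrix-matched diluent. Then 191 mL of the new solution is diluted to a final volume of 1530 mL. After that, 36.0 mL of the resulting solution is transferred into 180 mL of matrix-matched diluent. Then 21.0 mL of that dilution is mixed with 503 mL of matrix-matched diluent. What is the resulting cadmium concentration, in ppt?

6.26 ppt

Overall dilution factor = 50.09 × 50 × 39.95 × 8.010 × 6 × 24.95 = 1.20 × 10⁸.
751 ppm / 1.20 × 10⁸ = 6.26 × 10⁻⁶ ppm = 6.26 ppt.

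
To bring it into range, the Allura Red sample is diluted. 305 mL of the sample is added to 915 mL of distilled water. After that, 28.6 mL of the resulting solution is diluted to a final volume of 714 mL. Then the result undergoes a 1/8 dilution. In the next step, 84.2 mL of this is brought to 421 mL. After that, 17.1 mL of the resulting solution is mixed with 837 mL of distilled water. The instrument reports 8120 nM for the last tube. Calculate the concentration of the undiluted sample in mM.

1620 mM

Overall dilution factor = 4 × 24.97 × 8 × 5 × 49.95 = 2.00 × 10⁵.
Original = 8120 nM × 2.00 × 10⁵ = 1.62 × 10⁹ nM = 1620 mM.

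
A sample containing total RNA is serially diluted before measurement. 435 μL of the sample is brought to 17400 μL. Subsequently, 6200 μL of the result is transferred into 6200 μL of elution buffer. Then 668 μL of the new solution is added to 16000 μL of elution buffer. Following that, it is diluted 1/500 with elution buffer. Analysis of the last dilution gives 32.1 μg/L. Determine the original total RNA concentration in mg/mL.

Overall dilution factor = 40 × 2 × 24.95 × 500 = 9.98 × 10⁵.
Original = 32.1 μg/L × 9.98 × 10⁵ = 3.20 × 10⁷ μg/L = 32.0 mg/mL.

32.0 mg/mL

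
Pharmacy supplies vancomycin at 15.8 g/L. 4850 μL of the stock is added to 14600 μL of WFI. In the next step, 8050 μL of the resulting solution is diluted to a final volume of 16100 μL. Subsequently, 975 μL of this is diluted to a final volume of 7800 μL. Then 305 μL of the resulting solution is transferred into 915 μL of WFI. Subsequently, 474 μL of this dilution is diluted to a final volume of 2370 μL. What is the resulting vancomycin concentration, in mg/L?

Overall dilution factor = 4.010 × 2 × 8 × 4 × 5 = 1283.
15.8 g/L / 1283 = 0.0123 g/L = 12.3 mg/L.

12.3 mg/L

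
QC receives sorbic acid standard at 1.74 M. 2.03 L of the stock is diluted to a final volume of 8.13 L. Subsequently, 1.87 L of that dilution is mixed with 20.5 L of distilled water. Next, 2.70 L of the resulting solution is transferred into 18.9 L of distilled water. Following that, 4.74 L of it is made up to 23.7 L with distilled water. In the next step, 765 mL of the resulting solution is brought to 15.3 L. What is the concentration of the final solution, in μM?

Overall dilution factor = 4.005 × 11.96 × 8 × 5 × 20 = 3.83 × 10⁴.
1.74 M / 3.83 × 10⁴ = 4.54 × 10⁻⁵ M = 45.4 μM.

45.4 μM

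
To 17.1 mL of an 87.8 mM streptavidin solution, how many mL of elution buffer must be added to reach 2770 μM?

525 mL

2770 μM = 2.77 mM.
V₂ = C₁V₁/C₂ = 87.8 × 17.1 / 2.77 = 542 mL.
Diluent to add = V₂ − V₁ = 542 − 17.1 = 525 mL.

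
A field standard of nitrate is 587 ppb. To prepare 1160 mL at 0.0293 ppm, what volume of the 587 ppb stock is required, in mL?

57.9 mL

0.0293 ppm = 29.3 ppb.
V₁ = C₂V₂/C₁ = 29.3 × 1160 / 587 = 57.9 mL.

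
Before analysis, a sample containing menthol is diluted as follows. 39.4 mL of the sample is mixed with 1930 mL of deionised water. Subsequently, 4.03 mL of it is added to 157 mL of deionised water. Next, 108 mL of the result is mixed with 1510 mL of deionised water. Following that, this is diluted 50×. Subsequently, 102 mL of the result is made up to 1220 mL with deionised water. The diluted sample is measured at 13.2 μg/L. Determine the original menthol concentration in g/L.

Overall dilution factor = 49.98 × 39.96 × 14.98 × 50 × 11.96 = 1.79 × 10⁷.
Original = 13.2 μg/L × 1.79 × 10⁷ = 2.36 × 10⁸ μg/L = 236 g/L.

236 g/L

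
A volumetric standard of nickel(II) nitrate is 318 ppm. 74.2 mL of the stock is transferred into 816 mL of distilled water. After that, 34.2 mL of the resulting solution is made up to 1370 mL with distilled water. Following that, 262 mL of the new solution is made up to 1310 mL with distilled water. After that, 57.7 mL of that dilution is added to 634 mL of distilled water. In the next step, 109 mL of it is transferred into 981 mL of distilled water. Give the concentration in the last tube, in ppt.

Overall dilution factor = 12.00 × 40.06 × 5 × 11.99 × 10 = 2.88 × 10⁵.
318 ppm / 2.88 × 10⁵ = 1.10 × 10⁻³ ppm = 1100 ppt.

1100 ppt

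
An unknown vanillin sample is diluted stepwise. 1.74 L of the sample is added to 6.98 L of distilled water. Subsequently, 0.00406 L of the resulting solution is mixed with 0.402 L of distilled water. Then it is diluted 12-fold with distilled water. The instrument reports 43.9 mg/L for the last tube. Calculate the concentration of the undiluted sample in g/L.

Overall dilution factor = 5.011 × 100.0 × 12 = 6015.
Original = 43.9 mg/L × 6015 = 2.64 × 10⁵ mg/L = 264 g/L.

264 g/L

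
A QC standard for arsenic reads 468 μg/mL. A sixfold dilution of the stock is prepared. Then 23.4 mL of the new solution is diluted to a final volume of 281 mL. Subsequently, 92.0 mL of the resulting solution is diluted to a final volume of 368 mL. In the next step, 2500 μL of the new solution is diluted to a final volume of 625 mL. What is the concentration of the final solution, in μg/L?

Overall dilution factor = 6 × 12.01 × 4 × 250 = 7.21 × 10⁴.
468 μg/mL / 7.21 × 10⁴ = 6.50 × 10⁻³ μg/mL = 6.50 μg/L.

6.50 μg/L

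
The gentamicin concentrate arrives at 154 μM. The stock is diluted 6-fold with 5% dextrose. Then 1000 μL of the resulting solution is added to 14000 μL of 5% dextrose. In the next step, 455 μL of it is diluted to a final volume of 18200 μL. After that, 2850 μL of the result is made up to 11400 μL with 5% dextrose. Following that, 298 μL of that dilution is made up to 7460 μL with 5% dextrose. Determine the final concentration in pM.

427 pM

Overall dilution factor = 6 × 15 × 40 × 4 × 25.03 = 3.60 × 10⁵.
154 μM / 3.60 × 10⁵ = 4.27 × 10⁻⁴ μM = 427 pM.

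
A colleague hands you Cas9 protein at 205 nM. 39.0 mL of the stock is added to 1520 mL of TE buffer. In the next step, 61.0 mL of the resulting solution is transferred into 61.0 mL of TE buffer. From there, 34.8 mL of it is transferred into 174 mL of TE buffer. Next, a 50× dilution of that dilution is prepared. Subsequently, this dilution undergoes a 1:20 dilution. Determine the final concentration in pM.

0.427 pM

Overall dilution factor = 39.97 × 2 × 6 × 50 × 20 = 4.80 × 10⁵.
205 nM / 4.80 × 10⁵ = 4.27 × 10⁻⁴ nM = 0.427 pM.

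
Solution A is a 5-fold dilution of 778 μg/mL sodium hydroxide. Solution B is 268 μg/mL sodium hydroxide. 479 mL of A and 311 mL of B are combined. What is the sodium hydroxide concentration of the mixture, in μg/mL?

200 μg/mL

C_A = 778 μg/mL / 5 = 156 μg/mL.
C_mix = (C_A·V_A + C_B·V_B)/(V_A + V_B) = (156×479 + 268×311) / 790.0 = 200 μg/mL.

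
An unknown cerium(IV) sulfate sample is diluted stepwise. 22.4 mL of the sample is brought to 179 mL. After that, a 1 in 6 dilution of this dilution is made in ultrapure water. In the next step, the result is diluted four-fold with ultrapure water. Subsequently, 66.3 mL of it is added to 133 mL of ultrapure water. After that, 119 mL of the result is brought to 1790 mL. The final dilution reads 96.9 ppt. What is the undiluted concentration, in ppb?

840 ppb

Overall dilution factor = 7.991 × 6 × 4 × 3.006 × 15.04 = 8672.
Original = 96.9 ppt × 8672 = 8.40 × 10⁵ ppt = 840 ppb.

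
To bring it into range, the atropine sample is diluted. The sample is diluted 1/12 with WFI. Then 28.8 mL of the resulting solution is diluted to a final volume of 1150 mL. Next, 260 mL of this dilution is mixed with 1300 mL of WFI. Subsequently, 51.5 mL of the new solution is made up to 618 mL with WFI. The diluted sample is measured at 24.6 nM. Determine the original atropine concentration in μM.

849 μM

Overall dilution factor = 12 × 39.93 × 6 × 12 = 3.45 × 10⁴.
Original = 24.6 nM × 3.45 × 10⁴ = 8.49 × 10⁵ nM = 849 μM.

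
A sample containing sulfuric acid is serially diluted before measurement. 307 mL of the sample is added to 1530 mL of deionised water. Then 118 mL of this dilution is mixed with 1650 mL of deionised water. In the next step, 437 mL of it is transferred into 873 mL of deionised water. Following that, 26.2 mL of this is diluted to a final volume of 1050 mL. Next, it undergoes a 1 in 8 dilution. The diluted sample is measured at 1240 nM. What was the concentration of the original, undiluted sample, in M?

Overall dilution factor = 5.984 × 14.98 × 2.998 × 40.08 × 8 = 8.62 × 10⁴.
Original = 1240 nM × 8.62 × 10⁴ = 1.07 × 10⁸ nM = 0.107 M.

0.107 M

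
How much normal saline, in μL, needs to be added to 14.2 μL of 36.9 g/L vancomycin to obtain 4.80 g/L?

95.0 μL

V₂ = C₁V₁/C₂ = 36.9 × 14.2 / 4.80 = 109 μL.
Diluent to add = V₂ − V₁ = 109 − 14.2 = 95.0 μL.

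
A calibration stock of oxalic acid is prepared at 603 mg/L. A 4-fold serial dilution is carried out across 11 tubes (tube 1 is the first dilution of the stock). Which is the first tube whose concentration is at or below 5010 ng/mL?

tube 4

Tube n has concentration 603 mg/L / 4ⁿ.
Need 4ⁿ ≥ 603 mg/L / 5010 ng/mL = 120, so n ≥ 3.46.
First such tube: n = 4.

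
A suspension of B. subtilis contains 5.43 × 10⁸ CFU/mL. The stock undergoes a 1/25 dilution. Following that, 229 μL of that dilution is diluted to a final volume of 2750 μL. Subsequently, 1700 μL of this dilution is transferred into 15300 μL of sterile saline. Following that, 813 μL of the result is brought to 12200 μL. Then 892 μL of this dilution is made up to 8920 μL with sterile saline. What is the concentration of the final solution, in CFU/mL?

1210 CFU/mL

Overall dilution factor = 25 × 12.01 × 10 × 15.01 × 10 = 4.51 × 10⁵.
5.43 × 10⁸ CFU/mL / 4.51 × 10⁵ = 1210 CFU/mL.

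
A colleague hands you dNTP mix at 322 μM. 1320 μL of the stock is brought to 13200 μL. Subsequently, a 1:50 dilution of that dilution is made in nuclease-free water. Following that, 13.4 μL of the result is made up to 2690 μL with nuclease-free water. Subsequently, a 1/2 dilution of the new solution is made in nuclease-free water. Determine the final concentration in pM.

1600 pM

Overall dilution factor = 10 × 50 × 200.7 × 2 = 2.01 × 10⁵.
322 μM / 2.01 × 10⁵ = 1.60 × 10⁻³ μM = 1600 pM.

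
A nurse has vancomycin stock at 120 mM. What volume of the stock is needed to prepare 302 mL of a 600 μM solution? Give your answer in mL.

600 μM = 0.600 mM.
V₁ = C₂V₂/C₁ = 0.600 × 302 / 120 = 1.51 mL.

1.51 mL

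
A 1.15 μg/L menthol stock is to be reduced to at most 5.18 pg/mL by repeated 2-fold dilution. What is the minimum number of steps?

8

Need 2ⁿ ≥ 222, so n ≥ log(222)/log(2) = 7.79.
Minimum whole steps: n = 8.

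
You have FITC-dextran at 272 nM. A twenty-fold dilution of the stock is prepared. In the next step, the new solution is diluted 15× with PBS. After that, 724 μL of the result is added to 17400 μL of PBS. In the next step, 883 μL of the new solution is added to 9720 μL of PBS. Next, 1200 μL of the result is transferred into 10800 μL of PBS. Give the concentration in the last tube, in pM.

Overall dilution factor = 20 × 15 × 25.03 × 12.01 × 10 = 9.02 × 10⁵.
272 nM / 9.02 × 10⁵ = 3.02 × 10⁻⁴ nM = 0.302 pM.

0.302 pM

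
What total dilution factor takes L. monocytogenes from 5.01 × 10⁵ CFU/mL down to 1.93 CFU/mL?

Factor = C₀/C_target = 5.01 × 10⁵ CFU/mL / 1.93 CFU/mL = 2.60 × 10⁵.

2.60 × 10⁵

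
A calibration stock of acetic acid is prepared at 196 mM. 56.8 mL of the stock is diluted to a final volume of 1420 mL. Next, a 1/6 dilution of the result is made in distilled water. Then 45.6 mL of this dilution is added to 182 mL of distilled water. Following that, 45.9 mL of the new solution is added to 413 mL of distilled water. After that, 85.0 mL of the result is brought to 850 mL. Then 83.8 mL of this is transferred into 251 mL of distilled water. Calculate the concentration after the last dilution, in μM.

0.655 μM

Overall dilution factor = 25 × 6 × 4.991 × 9.998 × 10 × 3.995 = 2.99 × 10⁵.
196 mM / 2.99 × 10⁵ = 6.55 × 10⁻⁴ mM = 0.655 μM.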